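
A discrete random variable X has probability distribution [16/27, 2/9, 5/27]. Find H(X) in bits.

H(X) = -Σ p(x) log₂ p(x)
  -16/27 × log₂(16/27) = 0.4473
  -2/9 × log₂(2/9) = 0.4822
  -5/27 × log₂(5/27) = 0.4505
H(X) = 1.3801 bits


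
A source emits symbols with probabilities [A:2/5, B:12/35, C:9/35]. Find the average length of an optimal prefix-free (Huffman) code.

Huffman tree construction:
Combine smallest probabilities repeatedly
Resulting codes:
  A: 0 (length 1)
  B: 11 (length 2)
  C: 10 (length 2)
Average length = Σ p(s) × length(s) = 1.6000 bits


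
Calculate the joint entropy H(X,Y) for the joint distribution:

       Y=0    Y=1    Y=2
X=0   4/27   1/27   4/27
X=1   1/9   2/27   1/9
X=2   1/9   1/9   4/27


H(X,Y) = -Σ p(x,y) log₂ p(x,y)
  p(0,0)=4/27: -0.1481 × log₂(0.1481) = 0.4081
  p(0,1)=1/27: -0.0370 × log₂(0.0370) = 0.1761
  p(0,2)=4/27: -0.1481 × log₂(0.1481) = 0.4081
  p(1,0)=1/9: -0.1111 × log₂(0.1111) = 0.3522
  p(1,1)=2/27: -0.0741 × log₂(0.0741) = 0.2781
  p(1,2)=1/9: -0.1111 × log₂(0.1111) = 0.3522
  p(2,0)=1/9: -0.1111 × log₂(0.1111) = 0.3522
  p(2,1)=1/9: -0.1111 × log₂(0.1111) = 0.3522
  p(2,2)=4/27: -0.1481 × log₂(0.1481) = 0.4081
H(X,Y) = 3.0875 bits


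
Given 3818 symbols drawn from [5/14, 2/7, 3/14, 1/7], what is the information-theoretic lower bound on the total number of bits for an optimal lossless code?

Entropy H = 1.9242 bits/symbol
Minimum bits = H × n = 1.9242 × 3818
= 7346.50 bits


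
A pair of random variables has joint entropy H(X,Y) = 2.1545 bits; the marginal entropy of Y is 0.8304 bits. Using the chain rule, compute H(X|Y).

Chain rule: H(X,Y) = H(X|Y) + H(Y)
H(X|Y) = H(X,Y) - H(Y) = 2.1545 - 0.8304 = 1.3241 bits


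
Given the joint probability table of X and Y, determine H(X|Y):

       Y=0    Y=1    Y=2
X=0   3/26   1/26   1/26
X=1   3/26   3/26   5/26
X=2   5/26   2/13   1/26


H(X|Y) = Σ_y p(y) H(X|Y=y)
  p(Y=0) = 11/26, H(X|Y=0) = 1.5395
  p(Y=1) = 4/13, H(X|Y=1) = 1.4056
  p(Y=2) = 7/26, H(X|Y=2) = 1.1488
H(X|Y) = 0.4231×1.5395 + 0.3077×1.4056 + 0.2692×1.1488 = 1.3931 bits


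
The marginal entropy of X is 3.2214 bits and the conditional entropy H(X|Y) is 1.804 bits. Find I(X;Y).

I(X;Y) = H(X) - H(X|Y)
I(X;Y) = 3.2214 - 1.804 = 1.4174 bits


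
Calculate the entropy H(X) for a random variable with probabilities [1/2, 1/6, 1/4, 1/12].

H(X) = -Σ p(x) log₂ p(x)
  -1/2 × log₂(1/2) = 0.5000
  -1/6 × log₂(1/6) = 0.4308
  -1/4 × log₂(1/4) = 0.5000
  -1/12 × log₂(1/12) = 0.2987
H(X) = 1.7296 bits


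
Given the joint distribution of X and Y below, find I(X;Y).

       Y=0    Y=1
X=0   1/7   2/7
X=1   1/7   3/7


H(X) = 0.9852, H(Y) = 0.8631, H(X,Y) = 1.8424
I(X;Y) = H(X) + H(Y) - H(X,Y) = 0.0060 bits


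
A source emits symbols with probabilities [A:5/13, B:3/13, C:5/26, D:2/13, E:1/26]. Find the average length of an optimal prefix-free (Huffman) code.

Huffman tree construction:
Combine smallest probabilities repeatedly
Resulting codes:
  A: 11 (length 2)
  B: 10 (length 2)
  C: 00 (length 2)
  D: 011 (length 3)
  E: 010 (length 3)
Average length = Σ p(s) × length(s) = 2.1923 bits


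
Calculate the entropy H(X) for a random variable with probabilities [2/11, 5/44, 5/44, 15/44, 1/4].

H(X) = -Σ p(x) log₂ p(x)
  -2/11 × log₂(2/11) = 0.4472
  -5/44 × log₂(5/44) = 0.3565
  -5/44 × log₂(5/44) = 0.3565
  -15/44 × log₂(15/44) = 0.5293
  -1/4 × log₂(1/4) = 0.5000
H(X) = 2.1895 bits


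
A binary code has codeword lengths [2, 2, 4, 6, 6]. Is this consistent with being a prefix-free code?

Kraft inequality: Σ 2^(-l_i) ≤ 1 for prefix-free code
Calculating: 2^(-2) + 2^(-2) + 2^(-4) + 2^(-6) + 2^(-6)
= 0.25 + 0.25 + 0.0625 + 0.015625 + 0.015625
= 0.5938
Since 0.5938 ≤ 1, prefix-free code exists


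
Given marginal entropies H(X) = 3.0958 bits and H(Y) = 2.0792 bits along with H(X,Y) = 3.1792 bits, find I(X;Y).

I(X;Y) = H(X) + H(Y) - H(X,Y)
I(X;Y) = 3.0958 + 2.0792 - 3.1792 = 1.9958 bits


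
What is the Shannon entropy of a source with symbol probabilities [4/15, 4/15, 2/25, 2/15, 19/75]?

H(X) = -Σ p(x) log₂ p(x)
  -4/15 × log₂(4/15) = 0.5085
  -4/15 × log₂(4/15) = 0.5085
  -2/25 × log₂(2/25) = 0.2915
  -2/15 × log₂(2/15) = 0.3876
  -19/75 × log₂(19/75) = 0.5018
H(X) = 2.1979 bits


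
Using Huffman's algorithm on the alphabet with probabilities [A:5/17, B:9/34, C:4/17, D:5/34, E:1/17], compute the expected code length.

Huffman tree construction:
Combine smallest probabilities repeatedly
Resulting codes:
  A: 11 (length 2)
  B: 10 (length 2)
  C: 01 (length 2)
  D: 001 (length 3)
  E: 000 (length 3)
Average length = Σ p(s) × length(s) = 2.2059 bits


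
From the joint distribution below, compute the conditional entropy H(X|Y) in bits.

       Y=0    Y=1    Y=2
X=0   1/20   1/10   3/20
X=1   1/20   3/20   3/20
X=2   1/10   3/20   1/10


H(X|Y) = Σ_y p(y) H(X|Y=y)
  p(Y=0) = 1/5, H(X|Y=0) = 1.5000
  p(Y=1) = 2/5, H(X|Y=1) = 1.5613
  p(Y=2) = 2/5, H(X|Y=2) = 1.5613
H(X|Y) = 0.2000×1.5000 + 0.4000×1.5613 + 0.4000×1.5613 = 1.5490 bits


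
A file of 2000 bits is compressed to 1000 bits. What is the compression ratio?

Compression ratio = Original / Compressed
= 2000 / 1000 = 2.00:1


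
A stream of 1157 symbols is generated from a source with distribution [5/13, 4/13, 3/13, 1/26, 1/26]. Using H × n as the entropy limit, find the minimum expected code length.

Entropy H = 1.9032 bits/symbol
Minimum bits = H × n = 1.9032 × 1157
= 2201.97 bits


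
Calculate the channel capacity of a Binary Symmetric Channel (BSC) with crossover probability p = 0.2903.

For BSC with error probability p:
C = 1 - H(p) where H(p) is binary entropy
H(0.2903) = -0.2903 × log₂(0.2903) - 0.7097 × log₂(0.7097)
H(p) = 0.8691
C = 1 - 0.8691 = 0.1309 bits/use


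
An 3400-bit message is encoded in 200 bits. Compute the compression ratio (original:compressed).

Compression ratio = Original / Compressed
= 3400 / 200 = 17.00:1


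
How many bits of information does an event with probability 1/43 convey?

Information content I(x) = -log₂(p(x))
I = -log₂(1/43) = -log₂(0.0233)
I = 5.4263 bits


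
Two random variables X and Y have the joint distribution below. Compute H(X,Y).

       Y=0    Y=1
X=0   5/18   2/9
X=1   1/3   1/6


H(X,Y) = -Σ p(x,y) log₂ p(x,y)
  p(0,0)=5/18: -0.2778 × log₂(0.2778) = 0.5133
  p(0,1)=2/9: -0.2222 × log₂(0.2222) = 0.4822
  p(1,0)=1/3: -0.3333 × log₂(0.3333) = 0.5283
  p(1,1)=1/6: -0.1667 × log₂(0.1667) = 0.4308
H(X,Y) = 1.9547 bits


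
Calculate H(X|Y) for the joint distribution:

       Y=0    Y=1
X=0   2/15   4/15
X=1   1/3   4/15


H(X|Y) = Σ_y p(y) H(X|Y=y)
  p(Y=0) = 7/15, H(X|Y=0) = 0.8631
  p(Y=1) = 8/15, H(X|Y=1) = 1.0000
H(X|Y) = 0.4667×0.8631 + 0.5333×1.0000 = 0.9361 bits


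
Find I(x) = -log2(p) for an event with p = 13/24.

Information content I(x) = -log₂(p(x))
I = -log₂(13/24) = -log₂(0.5417)
I = 0.8845 bits


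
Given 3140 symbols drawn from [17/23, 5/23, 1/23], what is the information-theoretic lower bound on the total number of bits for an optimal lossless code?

Entropy H = 0.9976 bits/symbol
Minimum bits = H × n = 0.9976 × 3140
= 3132.55 bits


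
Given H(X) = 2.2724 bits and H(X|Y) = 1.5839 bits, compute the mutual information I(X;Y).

I(X;Y) = H(X) - H(X|Y)
I(X;Y) = 2.2724 - 1.5839 = 0.6885 bits


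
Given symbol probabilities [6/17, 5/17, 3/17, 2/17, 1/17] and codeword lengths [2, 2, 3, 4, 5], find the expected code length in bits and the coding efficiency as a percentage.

Average length L = Σ p_i × l_i = 2.5882 bits
Entropy H = 2.0949 bits
Efficiency η = H/L × 100% = 80.94%


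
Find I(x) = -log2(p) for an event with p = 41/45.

Information content I(x) = -log₂(p(x))
I = -log₂(41/45) = -log₂(0.9111)
I = 0.1343 bits


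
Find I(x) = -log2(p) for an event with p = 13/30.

Information content I(x) = -log₂(p(x))
I = -log₂(13/30) = -log₂(0.4333)
I = 1.2065 bits


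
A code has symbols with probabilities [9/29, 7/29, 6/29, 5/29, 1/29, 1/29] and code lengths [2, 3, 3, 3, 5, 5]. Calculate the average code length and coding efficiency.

Average length L = Σ p_i × l_i = 2.8276 bits
Entropy H = 2.2614 bits
Efficiency η = H/L × 100% = 79.98%


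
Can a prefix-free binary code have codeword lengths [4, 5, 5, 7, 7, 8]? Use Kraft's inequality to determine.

Kraft inequality: Σ 2^(-l_i) ≤ 1 for prefix-free code
Calculating: 2^(-4) + 2^(-5) + 2^(-5) + 2^(-7) + 2^(-7) + 2^(-8)
= 0.0625 + 0.03125 + 0.03125 + 0.0078125 + 0.0078125 + 0.00390625
= 0.1445
Since 0.1445 ≤ 1, prefix-free code exists


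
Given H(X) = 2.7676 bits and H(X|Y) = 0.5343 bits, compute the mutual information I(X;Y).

I(X;Y) = H(X) - H(X|Y)
I(X;Y) = 2.7676 - 0.5343 = 2.2333 bits


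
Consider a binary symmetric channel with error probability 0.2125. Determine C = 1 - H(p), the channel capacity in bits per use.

For BSC with error probability p:
C = 1 - H(p) where H(p) is binary entropy
H(0.2125) = -0.2125 × log₂(0.2125) - 0.7875 × log₂(0.7875)
H(p) = 0.7462
C = 1 - 0.7462 = 0.2538 bits/use


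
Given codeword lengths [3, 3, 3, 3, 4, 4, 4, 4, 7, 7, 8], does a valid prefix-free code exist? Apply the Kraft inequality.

Kraft inequality: Σ 2^(-l_i) ≤ 1 for prefix-free code
Calculating: 2^(-3) + 2^(-3) + 2^(-3) + 2^(-3) + 2^(-4) + 2^(-4) + 2^(-4) + 2^(-4) + 2^(-7) + 2^(-7) + 2^(-8)
= 0.125 + 0.125 + 0.125 + 0.125 + 0.0625 + 0.0625 + 0.0625 + 0.0625 + 0.0078125 + 0.0078125 + 0.00390625
= 0.7695
Since 0.7695 ≤ 1, prefix-free code exists


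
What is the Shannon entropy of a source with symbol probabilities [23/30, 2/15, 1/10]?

H(X) = -Σ p(x) log₂ p(x)
  -23/30 × log₂(23/30) = 0.2939
  -2/15 × log₂(2/15) = 0.3876
  -1/10 × log₂(1/10) = 0.3322
H(X) = 1.0137 bits


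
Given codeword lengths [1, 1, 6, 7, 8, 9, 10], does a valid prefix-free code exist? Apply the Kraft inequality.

Kraft inequality: Σ 2^(-l_i) ≤ 1 for prefix-free code
Calculating: 2^(-1) + 2^(-1) + 2^(-6) + 2^(-7) + 2^(-8) + 2^(-9) + 2^(-10)
= 0.5 + 0.5 + 0.015625 + 0.0078125 + 0.00390625 + 0.001953125 + 0.0009765625
= 1.0303
Since 1.0303 > 1, prefix-free code does not exist


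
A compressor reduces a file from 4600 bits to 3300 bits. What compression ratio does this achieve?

Compression ratio = Original / Compressed
= 4600 / 3300 = 1.39:1


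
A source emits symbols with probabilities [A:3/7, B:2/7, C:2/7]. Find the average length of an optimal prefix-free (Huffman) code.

Huffman tree construction:
Combine smallest probabilities repeatedly
Resulting codes:
  A: 0 (length 1)
  B: 10 (length 2)
  C: 11 (length 2)
Average length = Σ p(s) × length(s) = 1.5714 bits


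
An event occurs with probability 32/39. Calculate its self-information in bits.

Information content I(x) = -log₂(p(x))
I = -log₂(32/39) = -log₂(0.8205)
I = 0.2854 bits


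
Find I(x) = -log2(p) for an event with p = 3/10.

Information content I(x) = -log₂(p(x))
I = -log₂(3/10) = -log₂(0.3000)
I = 1.7370 bits


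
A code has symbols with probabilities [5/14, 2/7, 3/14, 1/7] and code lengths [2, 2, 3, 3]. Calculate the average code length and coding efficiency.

Average length L = Σ p_i × l_i = 2.3571 bits
Entropy H = 1.9242 bits
Efficiency η = H/L × 100% = 81.63%


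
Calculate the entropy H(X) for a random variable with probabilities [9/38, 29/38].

H(X) = -Σ p(x) log₂ p(x)
  -9/38 × log₂(9/38) = 0.4922
  -29/38 × log₂(29/38) = 0.2976
H(X) = 0.7897 bits


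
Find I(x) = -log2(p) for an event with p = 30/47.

Information content I(x) = -log₂(p(x))
I = -log₂(30/47) = -log₂(0.6383)
I = 0.6477 bits


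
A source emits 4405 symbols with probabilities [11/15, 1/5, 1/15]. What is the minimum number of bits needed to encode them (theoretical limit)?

Entropy H = 1.0530 bits/symbol
Minimum bits = H × n = 1.0530 × 4405
= 4638.38 bits


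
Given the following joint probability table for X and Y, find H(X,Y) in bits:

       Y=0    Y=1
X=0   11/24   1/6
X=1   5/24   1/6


H(X,Y) = -Σ p(x,y) log₂ p(x,y)
  p(0,0)=11/24: -0.4583 × log₂(0.4583) = 0.5159
  p(0,1)=1/6: -0.1667 × log₂(0.1667) = 0.4308
  p(1,0)=5/24: -0.2083 × log₂(0.2083) = 0.4715
  p(1,1)=1/6: -0.1667 × log₂(0.1667) = 0.4308
H(X,Y) = 1.8490 bits


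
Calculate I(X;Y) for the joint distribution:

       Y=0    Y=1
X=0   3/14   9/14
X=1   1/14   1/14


H(X) = 0.5917, H(Y) = 0.8631, H(X,Y) = 1.4299
I(X;Y) = H(X) + H(Y) - H(X,Y) = 0.0249 bits


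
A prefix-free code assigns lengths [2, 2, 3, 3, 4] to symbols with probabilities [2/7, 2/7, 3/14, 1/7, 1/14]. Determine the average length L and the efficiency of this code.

Average length L = Σ p_i × l_i = 2.5000 bits
Entropy H = 2.1820 bits
Efficiency η = H/L × 100% = 87.28%


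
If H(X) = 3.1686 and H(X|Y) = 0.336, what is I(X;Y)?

I(X;Y) = H(X) - H(X|Y)
I(X;Y) = 3.1686 - 0.336 = 2.8326 bits


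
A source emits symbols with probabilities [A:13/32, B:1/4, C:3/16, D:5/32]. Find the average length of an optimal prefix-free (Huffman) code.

Huffman tree construction:
Combine smallest probabilities repeatedly
Resulting codes:
  A: 0 (length 1)
  B: 10 (length 2)
  C: 111 (length 3)
  D: 110 (length 3)
Average length = Σ p(s) × length(s) = 1.9375 bits


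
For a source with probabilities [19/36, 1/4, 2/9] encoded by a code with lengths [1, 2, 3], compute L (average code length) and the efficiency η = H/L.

Average length L = Σ p_i × l_i = 1.6944 bits
Entropy H = 1.4688 bits
Efficiency η = H/L × 100% = 86.68%


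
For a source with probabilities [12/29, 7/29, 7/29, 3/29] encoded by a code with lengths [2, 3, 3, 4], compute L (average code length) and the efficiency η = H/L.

Average length L = Σ p_i × l_i = 2.6897 bits
Entropy H = 1.8553 bits
Efficiency η = H/L × 100% = 68.98%


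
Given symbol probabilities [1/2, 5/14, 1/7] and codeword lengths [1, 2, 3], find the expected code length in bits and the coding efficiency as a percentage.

Average length L = Σ p_i × l_i = 1.6429 bits
Entropy H = 1.4316 bits
Efficiency η = H/L × 100% = 87.14%


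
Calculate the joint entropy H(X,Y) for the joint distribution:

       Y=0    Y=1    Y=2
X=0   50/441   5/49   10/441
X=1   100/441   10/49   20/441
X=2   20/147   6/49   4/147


H(X,Y) = -Σ p(x,y) log₂ p(x,y)
  p(0,0)=50/441: -0.1134 × log₂(0.1134) = 0.3561
  p(0,1)=5/49: -0.1020 × log₂(0.1020) = 0.3360
  p(0,2)=10/441: -0.0227 × log₂(0.0227) = 0.1239
  p(1,0)=100/441: -0.2268 × log₂(0.2268) = 0.4854
  p(1,1)=10/49: -0.2041 × log₂(0.2041) = 0.4679
  p(1,2)=20/441: -0.0454 × log₂(0.0454) = 0.2024
  p(2,0)=20/147: -0.1361 × log₂(0.1361) = 0.3915
  p(2,1)=6/49: -0.1224 × log₂(0.1224) = 0.3710
  p(2,2)=4/147: -0.0272 × log₂(0.0272) = 0.1415
H(X,Y) = 2.8757 bits


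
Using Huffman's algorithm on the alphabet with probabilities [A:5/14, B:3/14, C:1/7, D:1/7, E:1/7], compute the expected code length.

Huffman tree construction:
Combine smallest probabilities repeatedly
Resulting codes:
  A: 11 (length 2)
  B: 01 (length 2)
  C: 100 (length 3)
  D: 101 (length 3)
  E: 00 (length 2)
Average length = Σ p(s) × length(s) = 2.2857 bits


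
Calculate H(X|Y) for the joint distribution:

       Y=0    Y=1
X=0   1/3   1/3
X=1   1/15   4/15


H(X|Y) = Σ_y p(y) H(X|Y=y)
  p(Y=0) = 2/5, H(X|Y=0) = 0.6500
  p(Y=1) = 3/5, H(X|Y=1) = 0.9911
H(X|Y) = 0.4000×0.6500 + 0.6000×0.9911 = 0.8547 bits


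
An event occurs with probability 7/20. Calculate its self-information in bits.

Information content I(x) = -log₂(p(x))
I = -log₂(7/20) = -log₂(0.3500)
I = 1.5146 bits


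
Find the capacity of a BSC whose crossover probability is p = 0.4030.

For BSC with error probability p:
C = 1 - H(p) where H(p) is binary entropy
H(0.4030) = -0.4030 × log₂(0.4030) - 0.5970 × log₂(0.5970)
H(p) = 0.9727
C = 1 - 0.9727 = 0.0273 bits/use


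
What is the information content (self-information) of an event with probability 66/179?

Information content I(x) = -log₂(p(x))
I = -log₂(66/179) = -log₂(0.3687)
I = 1.4394 bits


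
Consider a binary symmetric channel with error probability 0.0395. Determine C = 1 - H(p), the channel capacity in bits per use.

For BSC with error probability p:
C = 1 - H(p) where H(p) is binary entropy
H(0.0395) = -0.0395 × log₂(0.0395) - 0.9605 × log₂(0.9605)
H(p) = 0.2400
C = 1 - 0.2400 = 0.7600 bits/use


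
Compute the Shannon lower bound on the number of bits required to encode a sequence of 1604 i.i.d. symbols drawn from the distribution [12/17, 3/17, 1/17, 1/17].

Entropy H = 1.2772 bits/symbol
Minimum bits = H × n = 1.2772 × 1604
= 2048.63 bits


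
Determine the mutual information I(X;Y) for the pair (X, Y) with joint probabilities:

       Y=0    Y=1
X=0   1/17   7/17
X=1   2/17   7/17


H(X) = 0.9975, H(Y) = 0.6723, H(X,Y) = 1.6579
I(X;Y) = H(X) + H(Y) - H(X,Y) = 0.0119 bits


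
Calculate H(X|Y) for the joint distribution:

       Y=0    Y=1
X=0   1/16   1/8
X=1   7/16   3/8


H(X|Y) = Σ_y p(y) H(X|Y=y)
  p(Y=0) = 1/2, H(X|Y=0) = 0.5436
  p(Y=1) = 1/2, H(X|Y=1) = 0.8113
H(X|Y) = 0.5000×0.5436 + 0.5000×0.8113 = 0.6774 bits


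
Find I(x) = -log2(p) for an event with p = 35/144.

Information content I(x) = -log₂(p(x))
I = -log₂(35/144) = -log₂(0.2431)
I = 2.0406 bits


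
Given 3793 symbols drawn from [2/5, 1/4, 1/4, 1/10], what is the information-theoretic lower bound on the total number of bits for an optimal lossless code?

Entropy H = 1.8610 bits/symbol
Minimum bits = H × n = 1.8610 × 3793
= 7058.64 bits


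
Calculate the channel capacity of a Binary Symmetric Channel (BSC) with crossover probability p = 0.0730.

For BSC with error probability p:
C = 1 - H(p) where H(p) is binary entropy
H(0.0730) = -0.0730 × log₂(0.0730) - 0.9270 × log₂(0.9270)
H(p) = 0.3770
C = 1 - 0.3770 = 0.6230 bits/use


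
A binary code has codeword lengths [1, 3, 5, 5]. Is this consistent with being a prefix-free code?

Kraft inequality: Σ 2^(-l_i) ≤ 1 for prefix-free code
Calculating: 2^(-1) + 2^(-3) + 2^(-5) + 2^(-5)
= 0.5 + 0.125 + 0.03125 + 0.03125
= 0.6875
Since 0.6875 ≤ 1, prefix-free code exists


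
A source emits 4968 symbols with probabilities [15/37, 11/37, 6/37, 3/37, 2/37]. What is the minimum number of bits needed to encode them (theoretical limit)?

Entropy H = 1.9954 bits/symbol
Minimum bits = H × n = 1.9954 × 4968
= 9912.91 bits


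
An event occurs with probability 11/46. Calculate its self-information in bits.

Information content I(x) = -log₂(p(x))
I = -log₂(11/46) = -log₂(0.2391)
I = 2.0641 bits


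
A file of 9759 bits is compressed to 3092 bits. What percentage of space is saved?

Space savings = (1 - Compressed/Original) × 100%
= (1 - 3092/9759) × 100%
= 68.32%


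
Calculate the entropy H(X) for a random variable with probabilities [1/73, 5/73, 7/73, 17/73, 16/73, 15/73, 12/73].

H(X) = -Σ p(x) log₂ p(x)
  -1/73 × log₂(1/73) = 0.0848
  -5/73 × log₂(5/73) = 0.2649
  -7/73 × log₂(7/73) = 0.3243
  -17/73 × log₂(17/73) = 0.4896
  -16/73 × log₂(16/73) = 0.4800
  -15/73 × log₂(15/73) = 0.4691
  -12/73 × log₂(12/73) = 0.4282
H(X) = 2.5409 bits


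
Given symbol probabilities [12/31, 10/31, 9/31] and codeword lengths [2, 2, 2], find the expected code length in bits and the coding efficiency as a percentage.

Average length L = Σ p_i × l_i = 2.0000 bits
Entropy H = 1.5746 bits
Efficiency η = H/L × 100% = 78.73%


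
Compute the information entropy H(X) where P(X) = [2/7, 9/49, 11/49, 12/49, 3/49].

H(X) = -Σ p(x) log₂ p(x)
  -2/7 × log₂(2/7) = 0.5164
  -9/49 × log₂(9/49) = 0.4490
  -11/49 × log₂(11/49) = 0.4838
  -12/49 × log₂(12/49) = 0.4971
  -3/49 × log₂(3/49) = 0.2467
H(X) = 2.1931 bits


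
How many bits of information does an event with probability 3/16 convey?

Information content I(x) = -log₂(p(x))
I = -log₂(3/16) = -log₂(0.1875)
I = 2.4150 bits


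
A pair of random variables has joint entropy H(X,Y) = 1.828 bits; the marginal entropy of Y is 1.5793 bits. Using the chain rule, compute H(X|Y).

Chain rule: H(X,Y) = H(X|Y) + H(Y)
H(X|Y) = H(X,Y) - H(Y) = 1.828 - 1.5793 = 0.2487 bits


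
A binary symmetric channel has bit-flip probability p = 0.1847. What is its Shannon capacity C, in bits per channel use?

For BSC with error probability p:
C = 1 - H(p) where H(p) is binary entropy
H(0.1847) = -0.1847 × log₂(0.1847) - 0.8153 × log₂(0.8153)
H(p) = 0.6903
C = 1 - 0.6903 = 0.3097 bits/use


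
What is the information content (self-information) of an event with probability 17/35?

Information content I(x) = -log₂(p(x))
I = -log₂(17/35) = -log₂(0.4857)
I = 1.0418 bits


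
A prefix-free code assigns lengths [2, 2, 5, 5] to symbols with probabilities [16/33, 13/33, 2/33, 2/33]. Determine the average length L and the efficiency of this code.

Average length L = Σ p_i × l_i = 2.3636 bits
Entropy H = 1.5260 bits
Efficiency η = H/L × 100% = 64.56%


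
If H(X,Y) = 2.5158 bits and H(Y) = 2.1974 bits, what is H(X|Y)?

Chain rule: H(X,Y) = H(X|Y) + H(Y)
H(X|Y) = H(X,Y) - H(Y) = 2.5158 - 2.1974 = 0.3184 bits


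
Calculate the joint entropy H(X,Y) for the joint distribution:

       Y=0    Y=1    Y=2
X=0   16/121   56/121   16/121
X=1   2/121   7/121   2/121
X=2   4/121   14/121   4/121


H(X,Y) = -Σ p(x,y) log₂ p(x,y)
  p(0,0)=16/121: -0.1322 × log₂(0.1322) = 0.3860
  p(0,1)=56/121: -0.4628 × log₂(0.4628) = 0.5144
  p(0,2)=16/121: -0.1322 × log₂(0.1322) = 0.3860
  p(1,0)=2/121: -0.0165 × log₂(0.0165) = 0.0978
  p(1,1)=7/121: -0.0579 × log₂(0.0579) = 0.2379
  p(1,2)=2/121: -0.0165 × log₂(0.0165) = 0.0978
  p(2,0)=4/121: -0.0331 × log₂(0.0331) = 0.1626
  p(2,1)=14/121: -0.1157 × log₂(0.1157) = 0.3600
  p(2,2)=4/121: -0.0331 × log₂(0.0331) = 0.1626
H(X,Y) = 2.4051 bits


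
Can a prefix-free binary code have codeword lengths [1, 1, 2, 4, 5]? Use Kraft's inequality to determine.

Kraft inequality: Σ 2^(-l_i) ≤ 1 for prefix-free code
Calculating: 2^(-1) + 2^(-1) + 2^(-2) + 2^(-4) + 2^(-5)
= 0.5 + 0.5 + 0.25 + 0.0625 + 0.03125
= 1.3438
Since 1.3438 > 1, prefix-free code does not exist


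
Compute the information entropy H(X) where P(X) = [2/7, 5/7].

H(X) = -Σ p(x) log₂ p(x)
  -2/7 × log₂(2/7) = 0.5164
  -5/7 × log₂(5/7) = 0.3467
H(X) = 0.8631 bits


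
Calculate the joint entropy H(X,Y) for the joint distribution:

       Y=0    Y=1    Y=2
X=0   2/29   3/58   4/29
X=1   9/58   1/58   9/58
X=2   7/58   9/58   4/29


H(X,Y) = -Σ p(x,y) log₂ p(x,y)
  p(0,0)=2/29: -0.0690 × log₂(0.0690) = 0.2661
  p(0,1)=3/58: -0.0517 × log₂(0.0517) = 0.2210
  p(0,2)=4/29: -0.1379 × log₂(0.1379) = 0.3942
  p(1,0)=9/58: -0.1552 × log₂(0.1552) = 0.4171
  p(1,1)=1/58: -0.0172 × log₂(0.0172) = 0.1010
  p(1,2)=9/58: -0.1552 × log₂(0.1552) = 0.4171
  p(2,0)=7/58: -0.1207 × log₂(0.1207) = 0.3682
  p(2,1)=9/58: -0.1552 × log₂(0.1552) = 0.4171
  p(2,2)=4/29: -0.1379 × log₂(0.1379) = 0.3942
H(X,Y) = 2.9960 bits


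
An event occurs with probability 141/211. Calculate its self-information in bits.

Information content I(x) = -log₂(p(x))
I = -log₂(141/211) = -log₂(0.6682)
I = 0.5815 bits


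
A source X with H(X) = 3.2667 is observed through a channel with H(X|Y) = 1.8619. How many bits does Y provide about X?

I(X;Y) = H(X) - H(X|Y)
I(X;Y) = 3.2667 - 1.8619 = 1.4048 bits


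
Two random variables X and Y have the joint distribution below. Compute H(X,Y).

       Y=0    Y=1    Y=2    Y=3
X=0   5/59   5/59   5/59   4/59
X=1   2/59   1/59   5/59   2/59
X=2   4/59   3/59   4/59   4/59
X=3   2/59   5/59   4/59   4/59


H(X,Y) = -Σ p(x,y) log₂ p(x,y)
  p(0,0)=5/59: -0.0847 × log₂(0.0847) = 0.3018
  p(0,1)=5/59: -0.0847 × log₂(0.0847) = 0.3018
  p(0,2)=5/59: -0.0847 × log₂(0.0847) = 0.3018
  p(0,3)=4/59: -0.0678 × log₂(0.0678) = 0.2632
  p(1,0)=2/59: -0.0339 × log₂(0.0339) = 0.1655
  p(1,1)=1/59: -0.0169 × log₂(0.0169) = 0.0997
  p(1,2)=5/59: -0.0847 × log₂(0.0847) = 0.3018
  p(1,3)=2/59: -0.0339 × log₂(0.0339) = 0.1655
  p(2,0)=4/59: -0.0678 × log₂(0.0678) = 0.2632
  p(2,1)=3/59: -0.0508 × log₂(0.0508) = 0.2185
  p(2,2)=4/59: -0.0678 × log₂(0.0678) = 0.2632
  p(2,3)=4/59: -0.0678 × log₂(0.0678) = 0.2632
  p(3,0)=2/59: -0.0339 × log₂(0.0339) = 0.1655
  p(3,1)=5/59: -0.0847 × log₂(0.0847) = 0.3018
  p(3,2)=4/59: -0.0678 × log₂(0.0678) = 0.2632
  p(3,3)=4/59: -0.0678 × log₂(0.0678) = 0.2632
H(X,Y) = 3.9029 bits


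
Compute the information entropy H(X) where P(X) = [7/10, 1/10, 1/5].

H(X) = -Σ p(x) log₂ p(x)
  -7/10 × log₂(7/10) = 0.3602
  -1/10 × log₂(1/10) = 0.3322
  -1/5 × log₂(1/5) = 0.4644
H(X) = 1.1568 bits


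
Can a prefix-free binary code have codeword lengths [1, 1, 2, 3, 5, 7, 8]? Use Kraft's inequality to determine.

Kraft inequality: Σ 2^(-l_i) ≤ 1 for prefix-free code
Calculating: 2^(-1) + 2^(-1) + 2^(-2) + 2^(-3) + 2^(-5) + 2^(-7) + 2^(-8)
= 0.5 + 0.5 + 0.25 + 0.125 + 0.03125 + 0.0078125 + 0.00390625
= 1.4180
Since 1.4180 > 1, prefix-free code does not exist


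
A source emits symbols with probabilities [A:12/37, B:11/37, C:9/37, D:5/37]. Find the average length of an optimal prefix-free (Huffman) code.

Huffman tree construction:
Combine smallest probabilities repeatedly
Resulting codes:
  A: 11 (length 2)
  B: 10 (length 2)
  C: 01 (length 2)
  D: 00 (length 2)
Average length = Σ p(s) × length(s) = 2.0000 bits


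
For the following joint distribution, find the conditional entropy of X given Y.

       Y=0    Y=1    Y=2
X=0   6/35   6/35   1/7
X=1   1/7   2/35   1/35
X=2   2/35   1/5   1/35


H(X|Y) = Σ_y p(y) H(X|Y=y)
  p(Y=0) = 13/35, H(X|Y=0) = 1.4605
  p(Y=1) = 3/7, H(X|Y=1) = 1.4295
  p(Y=2) = 1/5, H(X|Y=2) = 1.1488
H(X|Y) = 0.3714×1.4605 + 0.4286×1.4295 + 0.2000×1.1488 = 1.3849 bits


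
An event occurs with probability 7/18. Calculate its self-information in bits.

Information content I(x) = -log₂(p(x))
I = -log₂(7/18) = -log₂(0.3889)
I = 1.3626 bits


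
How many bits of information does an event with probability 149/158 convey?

Information content I(x) = -log₂(p(x))
I = -log₂(149/158) = -log₂(0.9430)
I = 0.0846 bits


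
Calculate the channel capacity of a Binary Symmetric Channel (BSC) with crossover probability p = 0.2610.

For BSC with error probability p:
C = 1 - H(p) where H(p) is binary entropy
H(0.2610) = -0.2610 × log₂(0.2610) - 0.7390 × log₂(0.7390)
H(p) = 0.8283
C = 1 - 0.8283 = 0.1717 bits/use


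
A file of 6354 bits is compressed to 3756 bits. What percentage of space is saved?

Space savings = (1 - Compressed/Original) × 100%
= (1 - 3756/6354) × 100%
= 40.89%


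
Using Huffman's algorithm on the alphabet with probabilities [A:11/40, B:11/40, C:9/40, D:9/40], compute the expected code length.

Huffman tree construction:
Combine smallest probabilities repeatedly
Resulting codes:
  A: 10 (length 2)
  B: 11 (length 2)
  C: 00 (length 2)
  D: 01 (length 2)
Average length = Σ p(s) × length(s) = 2.0000 bits


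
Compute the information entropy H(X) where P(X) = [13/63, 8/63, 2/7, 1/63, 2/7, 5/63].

H(X) = -Σ p(x) log₂ p(x)
  -13/63 × log₂(13/63) = 0.4698
  -8/63 × log₂(8/63) = 0.3781
  -2/7 × log₂(2/7) = 0.5164
  -1/63 × log₂(1/63) = 0.0949
  -2/7 × log₂(2/7) = 0.5164
  -5/63 × log₂(5/63) = 0.2901
H(X) = 2.2657 bits


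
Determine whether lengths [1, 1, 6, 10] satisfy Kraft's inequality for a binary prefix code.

Kraft inequality: Σ 2^(-l_i) ≤ 1 for prefix-free code
Calculating: 2^(-1) + 2^(-1) + 2^(-6) + 2^(-10)
= 0.5 + 0.5 + 0.015625 + 0.0009765625
= 1.0166
Since 1.0166 > 1, prefix-free code does not exist


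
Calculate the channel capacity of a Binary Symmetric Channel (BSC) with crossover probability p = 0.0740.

For BSC with error probability p:
C = 1 - H(p) where H(p) is binary entropy
H(0.0740) = -0.0740 × log₂(0.0740) - 0.9260 × log₂(0.9260)
H(p) = 0.3807
C = 1 - 0.3807 = 0.6193 bits/use


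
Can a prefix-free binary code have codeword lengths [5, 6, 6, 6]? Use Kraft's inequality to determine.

Kraft inequality: Σ 2^(-l_i) ≤ 1 for prefix-free code
Calculating: 2^(-5) + 2^(-6) + 2^(-6) + 2^(-6)
= 0.03125 + 0.015625 + 0.015625 + 0.015625
= 0.0781
Since 0.0781 ≤ 1, prefix-free code exists


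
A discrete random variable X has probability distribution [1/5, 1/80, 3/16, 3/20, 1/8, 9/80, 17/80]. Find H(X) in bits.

H(X) = -Σ p(x) log₂ p(x)
  -1/5 × log₂(1/5) = 0.4644
  -1/80 × log₂(1/80) = 0.0790
  -3/16 × log₂(3/16) = 0.4528
  -3/20 × log₂(3/20) = 0.4105
  -1/8 × log₂(1/8) = 0.3750
  -9/80 × log₂(9/80) = 0.3546
  -17/80 × log₂(17/80) = 0.4748
H(X) = 2.6112 bits


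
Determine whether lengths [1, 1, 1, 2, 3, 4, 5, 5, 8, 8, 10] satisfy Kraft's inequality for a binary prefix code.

Kraft inequality: Σ 2^(-l_i) ≤ 1 for prefix-free code
Calculating: 2^(-1) + 2^(-1) + 2^(-1) + 2^(-2) + 2^(-3) + 2^(-4) + 2^(-5) + 2^(-5) + 2^(-8) + 2^(-8) + 2^(-10)
= 0.5 + 0.5 + 0.5 + 0.25 + 0.125 + 0.0625 + 0.03125 + 0.03125 + 0.00390625 + 0.00390625 + 0.0009765625
= 2.0088
Since 2.0088 > 1, prefix-free code does not exist


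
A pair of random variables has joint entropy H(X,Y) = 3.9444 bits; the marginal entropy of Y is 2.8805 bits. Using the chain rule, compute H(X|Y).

Chain rule: H(X,Y) = H(X|Y) + H(Y)
H(X|Y) = H(X,Y) - H(Y) = 3.9444 - 2.8805 = 1.0639 bits


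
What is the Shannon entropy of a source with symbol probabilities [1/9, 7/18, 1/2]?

H(X) = -Σ p(x) log₂ p(x)
  -1/9 × log₂(1/9) = 0.3522
  -7/18 × log₂(7/18) = 0.5299
  -1/2 × log₂(1/2) = 0.5000
H(X) = 1.3821 bits


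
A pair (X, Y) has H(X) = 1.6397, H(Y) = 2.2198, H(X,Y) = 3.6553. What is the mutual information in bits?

I(X;Y) = H(X) + H(Y) - H(X,Y)
I(X;Y) = 1.6397 + 2.2198 - 3.6553 = 0.2042 bits


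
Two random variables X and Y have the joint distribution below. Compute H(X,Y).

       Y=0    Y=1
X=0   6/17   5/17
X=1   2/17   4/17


H(X,Y) = -Σ p(x,y) log₂ p(x,y)
  p(0,0)=6/17: -0.3529 × log₂(0.3529) = 0.5303
  p(0,1)=5/17: -0.2941 × log₂(0.2941) = 0.5193
  p(1,0)=2/17: -0.1176 × log₂(0.1176) = 0.3632
  p(1,1)=4/17: -0.2353 × log₂(0.2353) = 0.4912
H(X,Y) = 1.9040 bits


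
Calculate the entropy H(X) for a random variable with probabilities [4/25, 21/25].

H(X) = -Σ p(x) log₂ p(x)
  -4/25 × log₂(4/25) = 0.4230
  -21/25 × log₂(21/25) = 0.2113
H(X) = 0.6343 bits


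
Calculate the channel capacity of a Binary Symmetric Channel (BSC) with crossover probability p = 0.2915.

For BSC with error probability p:
C = 1 - H(p) where H(p) is binary entropy
H(0.2915) = -0.2915 × log₂(0.2915) - 0.7085 × log₂(0.7085)
H(p) = 0.8707
C = 1 - 0.8707 = 0.1293 bits/use


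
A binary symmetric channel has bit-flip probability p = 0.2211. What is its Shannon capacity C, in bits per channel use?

For BSC with error probability p:
C = 1 - H(p) where H(p) is binary entropy
H(0.2211) = -0.2211 × log₂(0.2211) - 0.7789 × log₂(0.7789)
H(p) = 0.7622
C = 1 - 0.7622 = 0.2378 bits/use


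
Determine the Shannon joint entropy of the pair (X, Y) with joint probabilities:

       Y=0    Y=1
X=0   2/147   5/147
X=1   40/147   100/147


H(X,Y) = -Σ p(x,y) log₂ p(x,y)
  p(0,0)=2/147: -0.0136 × log₂(0.0136) = 0.0843
  p(0,1)=5/147: -0.0340 × log₂(0.0340) = 0.1659
  p(1,0)=40/147: -0.2721 × log₂(0.2721) = 0.5110
  p(1,1)=100/147: -0.6803 × log₂(0.6803) = 0.3781
H(X,Y) = 1.1393 bits


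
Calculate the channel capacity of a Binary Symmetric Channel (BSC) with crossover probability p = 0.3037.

For BSC with error probability p:
C = 1 - H(p) where H(p) is binary entropy
H(0.3037) = -0.3037 × log₂(0.3037) - 0.6963 × log₂(0.6963)
H(p) = 0.8858
C = 1 - 0.8858 = 0.1142 bits/use


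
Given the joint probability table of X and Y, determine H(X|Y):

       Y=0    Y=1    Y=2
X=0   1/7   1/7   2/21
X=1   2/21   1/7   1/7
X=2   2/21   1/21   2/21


H(X|Y) = Σ_y p(y) H(X|Y=y)
  p(Y=0) = 1/3, H(X|Y=0) = 1.5567
  p(Y=1) = 1/3, H(X|Y=1) = 1.4488
  p(Y=2) = 1/3, H(X|Y=2) = 1.5567
H(X|Y) = 0.3333×1.5567 + 0.3333×1.4488 + 0.3333×1.5567 = 1.5207 bits


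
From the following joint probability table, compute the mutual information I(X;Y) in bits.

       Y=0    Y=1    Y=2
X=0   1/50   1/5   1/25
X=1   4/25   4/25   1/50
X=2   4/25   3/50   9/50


H(X) = 1.5632, H(Y) = 1.5490, H(X,Y) = 2.8338
I(X;Y) = H(X) + H(Y) - H(X,Y) = 0.2784 bits


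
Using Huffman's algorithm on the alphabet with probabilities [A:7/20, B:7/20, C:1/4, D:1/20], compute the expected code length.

Huffman tree construction:
Combine smallest probabilities repeatedly
Resulting codes:
  A: 11 (length 2)
  B: 0 (length 1)
  C: 101 (length 3)
  D: 100 (length 3)
Average length = Σ p(s) × length(s) = 1.9500 bits


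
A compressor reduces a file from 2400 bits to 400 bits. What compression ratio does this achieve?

Compression ratio = Original / Compressed
= 2400 / 400 = 6.00:1


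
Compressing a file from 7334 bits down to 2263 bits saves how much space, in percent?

Space savings = (1 - Compressed/Original) × 100%
= (1 - 2263/7334) × 100%
= 69.14%


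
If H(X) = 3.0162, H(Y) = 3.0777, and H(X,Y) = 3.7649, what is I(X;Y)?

I(X;Y) = H(X) + H(Y) - H(X,Y)
I(X;Y) = 3.0162 + 3.0777 - 3.7649 = 2.329 bits


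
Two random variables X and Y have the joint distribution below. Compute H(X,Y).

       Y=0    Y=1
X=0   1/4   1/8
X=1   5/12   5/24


H(X,Y) = -Σ p(x,y) log₂ p(x,y)
  p(0,0)=1/4: -0.2500 × log₂(0.2500) = 0.5000
  p(0,1)=1/8: -0.1250 × log₂(0.1250) = 0.3750
  p(1,0)=5/12: -0.4167 × log₂(0.4167) = 0.5263
  p(1,1)=5/24: -0.2083 × log₂(0.2083) = 0.4715
H(X,Y) = 1.8727 bits


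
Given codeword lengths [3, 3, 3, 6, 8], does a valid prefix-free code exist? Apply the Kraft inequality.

Kraft inequality: Σ 2^(-l_i) ≤ 1 for prefix-free code
Calculating: 2^(-3) + 2^(-3) + 2^(-3) + 2^(-6) + 2^(-8)
= 0.125 + 0.125 + 0.125 + 0.015625 + 0.00390625
= 0.3945
Since 0.3945 ≤ 1, prefix-free code exists


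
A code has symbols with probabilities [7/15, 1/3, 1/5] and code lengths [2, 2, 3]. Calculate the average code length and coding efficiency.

Average length L = Σ p_i × l_i = 2.2000 bits
Entropy H = 1.5058 bits
Efficiency η = H/L × 100% = 68.45%


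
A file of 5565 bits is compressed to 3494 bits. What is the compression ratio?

Compression ratio = Original / Compressed
= 5565 / 3494 = 1.59:1


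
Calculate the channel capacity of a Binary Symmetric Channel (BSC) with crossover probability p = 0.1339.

For BSC with error probability p:
C = 1 - H(p) where H(p) is binary entropy
H(0.1339) = -0.1339 × log₂(0.1339) - 0.8661 × log₂(0.8661)
H(p) = 0.5680
C = 1 - 0.5680 = 0.4320 bits/use


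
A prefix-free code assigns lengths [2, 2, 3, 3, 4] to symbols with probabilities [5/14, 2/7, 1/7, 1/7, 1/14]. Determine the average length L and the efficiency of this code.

Average length L = Σ p_i × l_i = 2.4286 bits
Entropy H = 2.1210 bits
Efficiency η = H/L × 100% = 87.33%


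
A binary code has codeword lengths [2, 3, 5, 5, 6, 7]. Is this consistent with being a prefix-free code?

Kraft inequality: Σ 2^(-l_i) ≤ 1 for prefix-free code
Calculating: 2^(-2) + 2^(-3) + 2^(-5) + 2^(-5) + 2^(-6) + 2^(-7)
= 0.25 + 0.125 + 0.03125 + 0.03125 + 0.015625 + 0.0078125
= 0.4609
Since 0.4609 ≤ 1, prefix-free code exists


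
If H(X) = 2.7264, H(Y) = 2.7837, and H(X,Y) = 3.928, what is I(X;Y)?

I(X;Y) = H(X) + H(Y) - H(X,Y)
I(X;Y) = 2.7264 + 2.7837 - 3.928 = 1.5821 bits


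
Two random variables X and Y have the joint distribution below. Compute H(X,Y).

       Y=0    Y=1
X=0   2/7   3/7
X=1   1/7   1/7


H(X,Y) = -Σ p(x,y) log₂ p(x,y)
  p(0,0)=2/7: -0.2857 × log₂(0.2857) = 0.5164
  p(0,1)=3/7: -0.4286 × log₂(0.4286) = 0.5239
  p(1,0)=1/7: -0.1429 × log₂(0.1429) = 0.4011
  p(1,1)=1/7: -0.1429 × log₂(0.1429) = 0.4011
H(X,Y) = 1.8424 bits


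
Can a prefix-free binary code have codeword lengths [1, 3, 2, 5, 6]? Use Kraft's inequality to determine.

Kraft inequality: Σ 2^(-l_i) ≤ 1 for prefix-free code
Calculating: 2^(-1) + 2^(-3) + 2^(-2) + 2^(-5) + 2^(-6)
= 0.5 + 0.125 + 0.25 + 0.03125 + 0.015625
= 0.9219
Since 0.9219 ≤ 1, prefix-free code exists


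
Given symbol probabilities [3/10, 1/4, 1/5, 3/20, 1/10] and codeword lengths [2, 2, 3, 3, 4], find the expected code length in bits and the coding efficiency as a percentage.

Average length L = Σ p_i × l_i = 2.5500 bits
Entropy H = 2.2282 bits
Efficiency η = H/L × 100% = 87.38%


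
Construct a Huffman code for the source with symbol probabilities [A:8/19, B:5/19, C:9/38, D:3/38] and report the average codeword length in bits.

Huffman tree construction:
Combine smallest probabilities repeatedly
Resulting codes:
  A: 0 (length 1)
  B: 10 (length 2)
  C: 111 (length 3)
  D: 110 (length 3)
Average length = Σ p(s) × length(s) = 1.8947 bits


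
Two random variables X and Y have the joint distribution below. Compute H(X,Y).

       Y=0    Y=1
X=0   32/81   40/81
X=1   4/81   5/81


H(X,Y) = -Σ p(x,y) log₂ p(x,y)
  p(0,0)=32/81: -0.3951 × log₂(0.3951) = 0.5293
  p(0,1)=40/81: -0.4938 × log₂(0.4938) = 0.5027
  p(1,0)=4/81: -0.0494 × log₂(0.0494) = 0.2143
  p(1,1)=5/81: -0.0617 × log₂(0.0617) = 0.2480
H(X,Y) = 1.4943 bits


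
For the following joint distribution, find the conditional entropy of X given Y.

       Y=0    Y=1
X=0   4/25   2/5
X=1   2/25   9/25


H(X|Y) = Σ_y p(y) H(X|Y=y)
  p(Y=0) = 6/25, H(X|Y=0) = 0.9183
  p(Y=1) = 19/25, H(X|Y=1) = 0.9980
H(X|Y) = 0.2400×0.9183 + 0.7600×0.9980 = 0.9789 bits


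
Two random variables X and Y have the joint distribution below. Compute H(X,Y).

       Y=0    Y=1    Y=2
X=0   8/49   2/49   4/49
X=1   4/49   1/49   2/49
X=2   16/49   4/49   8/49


H(X,Y) = -Σ p(x,y) log₂ p(x,y)
  p(0,0)=8/49: -0.1633 × log₂(0.1633) = 0.4269
  p(0,1)=2/49: -0.0408 × log₂(0.0408) = 0.1884
  p(0,2)=4/49: -0.0816 × log₂(0.0816) = 0.2951
  p(1,0)=4/49: -0.0816 × log₂(0.0816) = 0.2951
  p(1,1)=1/49: -0.0204 × log₂(0.0204) = 0.1146
  p(1,2)=2/49: -0.0408 × log₂(0.0408) = 0.1884
  p(2,0)=16/49: -0.3265 × log₂(0.3265) = 0.5273
  p(2,1)=4/49: -0.0816 × log₂(0.0816) = 0.2951
  p(2,2)=8/49: -0.1633 × log₂(0.1633) = 0.4269
H(X,Y) = 2.7576 bits


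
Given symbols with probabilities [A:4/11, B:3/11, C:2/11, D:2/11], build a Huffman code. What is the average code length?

Huffman tree construction:
Combine smallest probabilities repeatedly
Resulting codes:
  A: 11 (length 2)
  B: 10 (length 2)
  C: 00 (length 2)
  D: 01 (length 2)
Average length = Σ p(s) × length(s) = 2.0000 bits


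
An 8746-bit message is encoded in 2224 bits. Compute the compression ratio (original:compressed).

Compression ratio = Original / Compressed
= 8746 / 2224 = 3.93:1


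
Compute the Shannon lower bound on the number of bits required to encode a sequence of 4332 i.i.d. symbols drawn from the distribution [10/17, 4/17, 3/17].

Entropy H = 1.3831 bits/symbol
Minimum bits = H × n = 1.3831 × 4332
= 5991.59 bits


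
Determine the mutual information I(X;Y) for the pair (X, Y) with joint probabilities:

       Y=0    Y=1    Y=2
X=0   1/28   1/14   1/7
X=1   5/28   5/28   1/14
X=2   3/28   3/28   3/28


H(X) = 1.5502, H(Y) = 1.5831, H(X,Y) = 3.0401
I(X;Y) = H(X) + H(Y) - H(X,Y) = 0.0933 bits


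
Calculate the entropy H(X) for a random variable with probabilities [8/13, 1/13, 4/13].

H(X) = -Σ p(x) log₂ p(x)
  -8/13 × log₂(8/13) = 0.4310
  -1/13 × log₂(1/13) = 0.2846
  -4/13 × log₂(4/13) = 0.5232
H(X) = 1.2389 bits
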